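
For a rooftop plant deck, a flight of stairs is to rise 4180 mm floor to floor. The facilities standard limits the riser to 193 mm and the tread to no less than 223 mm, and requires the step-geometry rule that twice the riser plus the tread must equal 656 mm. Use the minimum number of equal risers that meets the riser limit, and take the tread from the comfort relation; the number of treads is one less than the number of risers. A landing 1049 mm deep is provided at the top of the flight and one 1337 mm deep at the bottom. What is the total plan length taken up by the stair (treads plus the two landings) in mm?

At most 193 each: 4180/193 = 21.66, giving 22 risers.
Riser R = 4180 / 22 = 190 mm, within the 193 mm limit.
Tread T = 656 − 2 × 190 = 276 mm (≥ 223 mm).
Treads = 22 − 1 = 21; going = 21 × 276 = 5796 mm.
Add landings: 5796 + 1049 + 1337 = 8182 mm.

8182 mm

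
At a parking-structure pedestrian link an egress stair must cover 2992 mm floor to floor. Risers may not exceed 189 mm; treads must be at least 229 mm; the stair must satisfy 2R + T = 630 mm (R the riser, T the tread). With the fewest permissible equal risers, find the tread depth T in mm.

256 mm

At most 189 each: 2992/189 = 15.83, giving 16 risers.
Riser R = 2992 / 16 = 187 mm, within the 189 mm limit.
Tread T = 630 − 2 × 187 = 256 mm (≥ 229 mm).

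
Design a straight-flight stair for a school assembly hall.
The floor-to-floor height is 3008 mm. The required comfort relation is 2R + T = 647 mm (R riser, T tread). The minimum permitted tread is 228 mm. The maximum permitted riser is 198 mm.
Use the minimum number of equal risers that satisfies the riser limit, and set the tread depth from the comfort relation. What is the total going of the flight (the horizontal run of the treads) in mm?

3008 / 198 = 15.192 → round up to 16 risers.
Riser R = 3008 / 16 = 188 mm, within the 198 mm limit.
T = 647 − 2·188 = 271 mm, which satisfies the 228 mm minimum.
Treads = 16 − 1 = 15; going = 15 × 271 = 4065 mm.

4065 mm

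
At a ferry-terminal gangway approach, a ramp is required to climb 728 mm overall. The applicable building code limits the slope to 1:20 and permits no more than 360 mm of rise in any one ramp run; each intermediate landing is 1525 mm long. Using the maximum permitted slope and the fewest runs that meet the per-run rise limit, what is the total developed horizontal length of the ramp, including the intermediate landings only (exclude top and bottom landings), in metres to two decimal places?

728 / 360 = 2.02, so 3 ramp runs are needed. That means 2 intermediate landings.
Horizontal run for 728 mm of rise at 1:20 is 728 × 20 = 14560 mm.
2 intermediate landings contribute 2 × 1525 = 3050 mm.
Total developed length = 14560 + 3050 = 17610 mm.
= 17.61 m.

17.61 m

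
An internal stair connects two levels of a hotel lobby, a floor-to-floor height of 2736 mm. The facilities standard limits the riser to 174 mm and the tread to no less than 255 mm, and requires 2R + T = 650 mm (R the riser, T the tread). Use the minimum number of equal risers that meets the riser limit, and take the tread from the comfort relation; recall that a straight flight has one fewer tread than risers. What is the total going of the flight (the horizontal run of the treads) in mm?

2736 / 174 = 15.724 → round up to 16 risers.
Riser R = 2736 / 16 = 171 mm, within the 174 mm limit.
T = 650 − 2·171 = 308 mm, which satisfies the 255 mm minimum.
Going = (16 − 1) × 308 = 4620 mm.

4620 mm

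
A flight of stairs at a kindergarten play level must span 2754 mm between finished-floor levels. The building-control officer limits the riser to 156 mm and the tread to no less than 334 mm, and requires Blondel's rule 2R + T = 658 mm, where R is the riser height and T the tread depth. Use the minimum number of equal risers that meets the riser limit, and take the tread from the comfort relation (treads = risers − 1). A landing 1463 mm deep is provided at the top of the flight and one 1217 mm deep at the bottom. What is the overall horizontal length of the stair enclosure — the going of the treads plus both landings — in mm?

8664 mm

⌈2754/156⌉ = 18 risers.
Each riser is 2754/18 = 153 mm (≤ 156 mm).
Tread T = 658 − 2 × 153 = 352 mm (≥ 334 mm).
Treads = 18 − 1 = 17; going = 17 × 352 = 5984 mm.
Enclosure = 5984 + 1463 + 1217 = 8664 mm.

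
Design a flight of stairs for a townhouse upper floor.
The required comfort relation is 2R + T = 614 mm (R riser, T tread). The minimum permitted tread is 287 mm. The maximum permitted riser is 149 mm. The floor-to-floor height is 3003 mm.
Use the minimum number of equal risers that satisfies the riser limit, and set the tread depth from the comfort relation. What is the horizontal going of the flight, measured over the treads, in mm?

3003 / 149 = 20.154 → round up to 21 risers.
R = 3003 ÷ 21 = 143 mm.
Tread T = 614 − 2 × 143 = 328 mm (≥ 287 mm).
21 risers give 20 treads; going = 20 × 328 = 6560 mm.

6560 mm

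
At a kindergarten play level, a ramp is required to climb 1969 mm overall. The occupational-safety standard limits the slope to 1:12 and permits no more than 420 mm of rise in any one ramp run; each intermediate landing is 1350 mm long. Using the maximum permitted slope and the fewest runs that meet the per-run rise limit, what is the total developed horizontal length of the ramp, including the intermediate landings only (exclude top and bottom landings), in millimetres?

29028 mm

1969 / 420 = 4.688 → round up to 5 ramp runs. That means 4 intermediate landings.
Ramp run (horizontal) at 1:12: 1969 × 12 = 23628 mm.
Intermediate landings: 4 × 1350 = 5400 mm.
Total developed length = 23628 + 5400 = 29028 mm.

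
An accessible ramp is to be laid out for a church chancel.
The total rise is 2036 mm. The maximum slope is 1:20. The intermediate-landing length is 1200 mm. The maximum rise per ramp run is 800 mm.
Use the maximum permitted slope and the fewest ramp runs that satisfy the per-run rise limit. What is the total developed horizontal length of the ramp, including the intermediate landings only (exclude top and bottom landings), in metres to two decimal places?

2036 / 800 = 2.54, so 3 ramp runs are needed. That means 2 intermediate landings.
Horizontal run for 2036 mm of rise at 1:20 is 2036 × 20 = 40720 mm.
2 intermediate landings contribute 2 × 1200 = 2400 mm.
Total developed length = 40720 + 2400 = 43120 mm.
= 43.12 m.

43.12 m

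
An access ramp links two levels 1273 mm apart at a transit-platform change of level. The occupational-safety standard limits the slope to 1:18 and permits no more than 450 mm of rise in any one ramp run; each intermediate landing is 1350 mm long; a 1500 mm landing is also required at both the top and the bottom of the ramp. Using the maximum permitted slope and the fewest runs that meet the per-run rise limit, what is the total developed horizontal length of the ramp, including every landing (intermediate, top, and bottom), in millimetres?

28614 mm

⌈1273/450⌉ = 3 ramp runs. That means 2 intermediate landings.
Ramp run (horizontal) at 1:18: 1273 × 18 = 22914 mm.
Intermediate landings: 2 × 1350 = 2700 mm.
Top and bottom landings: 2 × 1500 = 3000 mm.
Total = 22914 + 2700 + 3000 = 28614 mm.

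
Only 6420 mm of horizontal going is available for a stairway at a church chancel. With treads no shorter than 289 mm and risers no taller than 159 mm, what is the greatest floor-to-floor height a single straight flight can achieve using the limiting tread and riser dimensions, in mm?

3657 mm

Treads that fit: ⌊6420 / 289⌋ = 22.
Risers = treads + 1 = 23.
Maximum height = 23 × 159 = 3657 mm.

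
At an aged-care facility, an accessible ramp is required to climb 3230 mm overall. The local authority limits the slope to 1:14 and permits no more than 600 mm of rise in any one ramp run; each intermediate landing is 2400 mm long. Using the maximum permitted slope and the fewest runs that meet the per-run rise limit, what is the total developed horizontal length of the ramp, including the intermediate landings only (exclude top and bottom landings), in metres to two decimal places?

57.22 m

3230 / 600 = 5.38, so 6 ramp runs are needed. That means 5 intermediate landings.
Ramp run (horizontal) at 1:14: 3230 × 14 = 45220 mm.
5 intermediate landings contribute 5 × 2400 = 12000 mm.
Total developed length = 45220 + 12000 = 57220 mm.
= 57.22 m.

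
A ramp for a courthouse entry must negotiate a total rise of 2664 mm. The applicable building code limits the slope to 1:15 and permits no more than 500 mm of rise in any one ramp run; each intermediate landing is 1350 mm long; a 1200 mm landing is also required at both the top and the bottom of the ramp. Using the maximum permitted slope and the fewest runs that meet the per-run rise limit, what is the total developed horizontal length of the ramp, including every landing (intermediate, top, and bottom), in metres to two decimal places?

49.11 m

2664 / 500 = 5.328 → round up to 6 ramp runs. That means 5 intermediate landings.
Ramp run (horizontal) at 1:15: 2664 × 15 = 39960 mm.
Intermediate landings: 5 × 1350 = 6750 mm.
Top and bottom landings: 2 × 1200 = 2400 mm.
Total = 39960 + 6750 + 2400 = 49110 mm.
= 49.11 m.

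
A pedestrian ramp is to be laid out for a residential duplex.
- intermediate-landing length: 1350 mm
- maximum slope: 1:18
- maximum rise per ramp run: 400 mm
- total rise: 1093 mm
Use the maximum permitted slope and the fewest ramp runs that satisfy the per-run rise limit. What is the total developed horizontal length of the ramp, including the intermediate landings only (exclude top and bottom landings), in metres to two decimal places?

⌈1093/400⌉ = 3 ramp runs. That means 2 intermediate landings.
Horizontal run for 1093 mm of rise at 1:18 is 1093 × 18 = 19674 mm.
2 intermediate landings contribute 2 × 1350 = 2700 mm.
Total developed length = 19674 + 2700 = 22374 mm.
= 22.37 m.

22.37 m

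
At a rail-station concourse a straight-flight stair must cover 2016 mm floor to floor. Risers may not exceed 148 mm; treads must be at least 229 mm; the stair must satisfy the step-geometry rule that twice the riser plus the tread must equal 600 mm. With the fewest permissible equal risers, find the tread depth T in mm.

2016 / 148 = 13.62, so 14 risers are needed.
Riser R = 2016 / 14 = 144 mm, within the 148 mm limit.
T = 600 − 2·144 = 312 mm, which satisfies the 229 mm minimum.

312 mm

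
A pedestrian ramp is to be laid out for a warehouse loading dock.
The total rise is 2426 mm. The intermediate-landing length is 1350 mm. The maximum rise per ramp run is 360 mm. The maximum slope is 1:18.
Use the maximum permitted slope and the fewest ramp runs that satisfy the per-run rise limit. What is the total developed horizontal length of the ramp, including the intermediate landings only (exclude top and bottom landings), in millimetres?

2426 / 360 = 6.739 → round up to 7 ramp runs. That means 6 intermediate landings.
Horizontal run for 2426 mm of rise at 1:18 is 2426 × 18 = 43668 mm.
Intermediate landings: 6 × 1350 = 8100 mm.
Total developed length = 43668 + 8100 = 51768 mm.

51768 mm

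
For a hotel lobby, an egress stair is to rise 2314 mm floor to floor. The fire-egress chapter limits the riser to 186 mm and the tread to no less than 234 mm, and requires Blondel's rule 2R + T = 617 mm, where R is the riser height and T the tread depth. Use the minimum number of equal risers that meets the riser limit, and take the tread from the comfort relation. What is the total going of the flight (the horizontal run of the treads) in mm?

3132 mm

2314 / 186 = 12.44, so 13 risers are needed.
Each riser is 2314/13 = 178 mm (≤ 186 mm).
T = 617 − 2·178 = 261 mm, which satisfies the 234 mm minimum.
Treads = 13 − 1 = 12; going = 12 × 261 = 3132 mm.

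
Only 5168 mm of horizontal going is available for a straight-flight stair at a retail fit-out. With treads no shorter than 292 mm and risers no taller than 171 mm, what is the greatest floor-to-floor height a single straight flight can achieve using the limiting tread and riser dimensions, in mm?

3078 mm

Treads that fit: ⌊5168 / 292⌋ = 17.
Risers = treads + 1 = 18.
Maximum height = 18 × 171 = 3078 mm.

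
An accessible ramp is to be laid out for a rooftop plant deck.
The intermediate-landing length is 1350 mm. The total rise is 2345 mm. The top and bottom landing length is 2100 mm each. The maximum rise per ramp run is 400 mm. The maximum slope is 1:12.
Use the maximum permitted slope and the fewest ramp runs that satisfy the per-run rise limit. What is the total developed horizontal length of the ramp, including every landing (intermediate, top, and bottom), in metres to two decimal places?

2345 / 400 = 5.862 → round up to 6 ramp runs. That means 5 intermediate landings.
Horizontal run for 2345 mm of rise at 1:12 is 2345 × 12 = 28140 mm.
5 intermediate landings contribute 5 × 1350 = 6750 mm.
Top and bottom landings: 2 × 2100 = 4200 mm.
Total = 28140 + 6750 + 4200 = 39090 mm.
= 39.09 m.

39.09 m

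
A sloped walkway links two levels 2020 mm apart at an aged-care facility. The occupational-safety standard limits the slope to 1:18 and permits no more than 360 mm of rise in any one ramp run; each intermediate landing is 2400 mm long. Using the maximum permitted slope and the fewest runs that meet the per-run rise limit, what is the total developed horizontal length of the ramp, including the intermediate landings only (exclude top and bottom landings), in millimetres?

48360 mm

⌈2020/360⌉ = 6 ramp runs. That means 5 intermediate landings.
Ramp run (horizontal) at 1:18: 2020 × 18 = 36360 mm.
Intermediate landings: 5 × 2400 = 12000 mm.
Total developed length = 36360 + 12000 = 48360 mm.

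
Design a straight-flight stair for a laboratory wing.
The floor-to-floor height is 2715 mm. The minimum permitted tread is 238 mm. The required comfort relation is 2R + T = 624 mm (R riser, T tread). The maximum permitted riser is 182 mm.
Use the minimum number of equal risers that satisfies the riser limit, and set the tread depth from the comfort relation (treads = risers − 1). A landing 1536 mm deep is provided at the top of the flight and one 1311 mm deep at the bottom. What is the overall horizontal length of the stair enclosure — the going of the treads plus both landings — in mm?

6515 mm

⌈2715/182⌉ = 15 risers.
R = 2715 ÷ 15 = 181 mm.
Tread T = 624 − 2 × 181 = 262 mm (≥ 238 mm).
Treads = 15 − 1 = 14; going = 14 × 262 = 3668 mm.
Add landings: 3668 + 1536 + 1311 = 6515 mm.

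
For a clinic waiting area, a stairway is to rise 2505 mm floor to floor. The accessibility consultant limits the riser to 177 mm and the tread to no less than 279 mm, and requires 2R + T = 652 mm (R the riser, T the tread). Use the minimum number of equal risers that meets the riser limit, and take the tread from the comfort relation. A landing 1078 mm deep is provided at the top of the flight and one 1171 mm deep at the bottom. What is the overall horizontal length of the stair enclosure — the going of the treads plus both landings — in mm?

6701 mm

At most 177 each: 2505/177 = 14.15, giving 15 risers.
Riser R = 2505 / 15 = 167 mm, within the 177 mm limit.
From 2R + T = 652: T = 652 − 334 = 318 mm.
Treads = 15 − 1 = 14; going = 14 × 318 = 4452 mm.
Add landings: 4452 + 1078 + 1171 = 6701 mm.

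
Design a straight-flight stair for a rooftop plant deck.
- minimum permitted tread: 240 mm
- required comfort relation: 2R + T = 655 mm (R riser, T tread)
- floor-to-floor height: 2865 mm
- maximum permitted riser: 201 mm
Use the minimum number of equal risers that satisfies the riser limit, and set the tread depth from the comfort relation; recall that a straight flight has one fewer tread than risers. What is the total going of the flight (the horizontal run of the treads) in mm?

3822 mm

⌈2865/201⌉ = 15 risers.
Riser R = 2865 / 15 = 191 mm, within the 201 mm limit.
Tread T = 655 − 2 × 191 = 273 mm (≥ 240 mm).
Going = (15 − 1) × 273 = 3822 mm.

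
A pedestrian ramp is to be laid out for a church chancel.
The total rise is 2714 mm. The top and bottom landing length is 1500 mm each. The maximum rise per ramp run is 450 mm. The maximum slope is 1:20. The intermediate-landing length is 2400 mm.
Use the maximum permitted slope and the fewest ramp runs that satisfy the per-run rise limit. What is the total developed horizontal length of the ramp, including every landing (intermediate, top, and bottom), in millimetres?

71680 mm

⌈2714/450⌉ = 7 ramp runs. That means 6 intermediate landings.
Ramp run (horizontal) at 1:20: 2714 × 20 = 54280 mm.
Intermediate landings: 6 × 2400 = 14400 mm.
Top and bottom landings: 2 × 1500 = 3000 mm.
Total = 54280 + 14400 + 3000 = 71680 mm.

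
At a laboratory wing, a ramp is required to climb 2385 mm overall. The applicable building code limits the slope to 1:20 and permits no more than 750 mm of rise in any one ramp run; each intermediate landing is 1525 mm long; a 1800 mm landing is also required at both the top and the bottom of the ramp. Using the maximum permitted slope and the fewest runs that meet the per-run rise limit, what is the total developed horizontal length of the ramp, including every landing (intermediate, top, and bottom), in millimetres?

55875 mm

2385 / 750 = 3.180 → round up to 4 ramp runs. That means 3 intermediate landings.
Ramp run (horizontal) at 1:20: 2385 × 20 = 47700 mm.
Intermediate landings: 3 × 1525 = 4575 mm.
Top and bottom landings: 2 × 1800 = 3600 mm.
Total = 47700 + 4575 + 3600 = 55875 mm.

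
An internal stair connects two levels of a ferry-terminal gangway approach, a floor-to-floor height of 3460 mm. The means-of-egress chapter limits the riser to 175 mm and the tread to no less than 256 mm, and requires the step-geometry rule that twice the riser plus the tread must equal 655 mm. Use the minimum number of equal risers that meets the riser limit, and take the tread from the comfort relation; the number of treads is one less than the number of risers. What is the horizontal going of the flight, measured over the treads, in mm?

3460 / 175 = 19.77, so 20 risers are needed.
Riser R = 3460 / 20 = 173 mm, within the 175 mm limit.
Tread T = 655 − 2 × 173 = 309 mm (≥ 256 mm).
Going = (20 − 1) × 309 = 5871 mm.

5871 mm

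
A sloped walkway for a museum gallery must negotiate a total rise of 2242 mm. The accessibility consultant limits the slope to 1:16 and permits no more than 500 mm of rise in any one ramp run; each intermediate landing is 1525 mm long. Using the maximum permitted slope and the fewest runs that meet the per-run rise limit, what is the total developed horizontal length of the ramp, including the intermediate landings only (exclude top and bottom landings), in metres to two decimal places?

41.97 m

2242 / 500 = 4.484 → round up to 5 ramp runs. That means 4 intermediate landings.
Ramp run (horizontal) at 1:16: 2242 × 16 = 35872 mm.
Intermediate landings: 4 × 1525 = 6100 mm.
Total developed length = 35872 + 6100 = 41972 mm.
= 41.97 m.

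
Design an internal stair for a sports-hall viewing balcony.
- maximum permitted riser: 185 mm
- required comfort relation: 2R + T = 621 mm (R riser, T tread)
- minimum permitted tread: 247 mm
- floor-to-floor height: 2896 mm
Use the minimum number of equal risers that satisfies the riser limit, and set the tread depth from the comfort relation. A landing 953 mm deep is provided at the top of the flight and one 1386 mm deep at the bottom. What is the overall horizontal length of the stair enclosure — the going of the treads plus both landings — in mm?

6224 mm

2896 / 185 = 15.654 → round up to 16 risers.
Riser R = 2896 / 16 = 181 mm, within the 185 mm limit.
T = 621 − 2·181 = 259 mm, which satisfies the 247 mm minimum.
Treads = 16 − 1 = 15; going = 15 × 259 = 3885 mm.
Enclosure = 3885 + 953 + 1386 = 6224 mm.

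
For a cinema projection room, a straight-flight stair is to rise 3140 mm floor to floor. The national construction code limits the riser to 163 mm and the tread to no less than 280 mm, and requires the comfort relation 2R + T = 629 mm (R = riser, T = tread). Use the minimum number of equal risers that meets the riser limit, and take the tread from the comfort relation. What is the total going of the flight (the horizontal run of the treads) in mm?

3140 / 163 = 19.264 → round up to 20 risers.
Riser R = 3140 / 20 = 157 mm, within the 163 mm limit.
T = 629 − 2·157 = 315 mm, which satisfies the 280 mm minimum.
Going = (20 − 1) × 315 = 5985 mm.

5985 mm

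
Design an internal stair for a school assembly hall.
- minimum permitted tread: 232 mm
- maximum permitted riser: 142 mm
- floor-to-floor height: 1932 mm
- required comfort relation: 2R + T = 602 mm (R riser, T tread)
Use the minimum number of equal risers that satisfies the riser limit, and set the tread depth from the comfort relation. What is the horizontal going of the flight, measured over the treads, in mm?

4238 mm

1932 / 142 = 13.606 → round up to 14 risers.
Riser R = 1932 / 14 = 138 mm, within the 142 mm limit.
T = 602 − 2·138 = 326 mm, which satisfies the 232 mm minimum.
14 risers give 13 treads; going = 13 × 326 = 4238 mm.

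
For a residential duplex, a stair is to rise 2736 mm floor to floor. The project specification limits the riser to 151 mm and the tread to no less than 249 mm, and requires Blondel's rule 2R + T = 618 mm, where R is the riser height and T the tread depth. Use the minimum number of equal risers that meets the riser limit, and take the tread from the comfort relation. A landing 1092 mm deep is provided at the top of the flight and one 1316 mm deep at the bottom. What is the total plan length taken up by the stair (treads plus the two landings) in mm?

8348 mm

⌈2736/151⌉ = 19 risers.
Riser R = 2736 / 19 = 144 mm, within the 151 mm limit.
From 2R + T = 618: T = 618 − 288 = 330 mm.
Going = (19 − 1) × 330 = 5940 mm.
Add landings: 5940 + 1092 + 1316 = 8348 mm.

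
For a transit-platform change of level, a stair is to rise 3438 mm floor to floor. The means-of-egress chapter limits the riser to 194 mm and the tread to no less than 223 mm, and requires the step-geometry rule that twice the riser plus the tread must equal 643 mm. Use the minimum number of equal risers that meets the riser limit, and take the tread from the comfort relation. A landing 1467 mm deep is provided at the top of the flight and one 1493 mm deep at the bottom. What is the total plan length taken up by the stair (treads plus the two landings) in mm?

7397 mm

⌈3438/194⌉ = 18 risers.
Riser R = 3438 / 18 = 191 mm, within the 194 mm limit.
From 2R + T = 643: T = 643 − 382 = 261 mm.
18 risers give 17 treads; going = 17 × 261 = 4437 mm.
Enclosure = 4437 + 1467 + 1493 = 7397 mm.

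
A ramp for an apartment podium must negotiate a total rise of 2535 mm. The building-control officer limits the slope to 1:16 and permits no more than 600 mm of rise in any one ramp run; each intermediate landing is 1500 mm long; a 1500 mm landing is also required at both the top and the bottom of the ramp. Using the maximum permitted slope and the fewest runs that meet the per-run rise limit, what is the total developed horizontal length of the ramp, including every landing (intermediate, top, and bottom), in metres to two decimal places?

49.56 m

2535 / 600 = 4.225 → round up to 5 ramp runs. That means 4 intermediate landings.
Ramp run (horizontal) at 1:16: 2535 × 16 = 40560 mm.
Intermediate landings: 4 × 1500 = 6000 mm.
Top and bottom landings: 2 × 1500 = 3000 mm.
Total = 40560 + 6000 + 3000 = 49560 mm.
= 49.56 m.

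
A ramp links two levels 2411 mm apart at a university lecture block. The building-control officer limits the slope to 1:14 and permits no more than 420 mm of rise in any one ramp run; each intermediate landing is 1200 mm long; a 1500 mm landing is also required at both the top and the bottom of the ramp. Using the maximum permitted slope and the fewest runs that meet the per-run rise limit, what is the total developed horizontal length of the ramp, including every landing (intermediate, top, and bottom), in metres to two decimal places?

42.75 m

⌈2411/420⌉ = 6 ramp runs. That means 5 intermediate landings.
Ramp run (horizontal) at 1:14: 2411 × 14 = 33754 mm.
Intermediate landings: 5 × 1200 = 6000 mm.
Top and bottom landings: 2 × 1500 = 3000 mm.
Total = 33754 + 6000 + 3000 = 42754 mm.
= 42.75 m.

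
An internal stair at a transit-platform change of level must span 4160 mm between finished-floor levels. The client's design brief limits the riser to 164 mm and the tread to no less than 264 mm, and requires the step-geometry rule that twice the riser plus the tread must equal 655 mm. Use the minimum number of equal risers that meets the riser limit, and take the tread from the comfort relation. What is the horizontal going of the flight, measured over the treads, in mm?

8375 mm

At most 164 each: 4160/164 = 25.37, giving 26 risers.
Riser R = 4160 / 26 = 160 mm, within the 164 mm limit.
T = 655 − 2·160 = 335 mm, which satisfies the 264 mm minimum.
Treads = 26 − 1 = 25; going = 25 × 335 = 8375 mm.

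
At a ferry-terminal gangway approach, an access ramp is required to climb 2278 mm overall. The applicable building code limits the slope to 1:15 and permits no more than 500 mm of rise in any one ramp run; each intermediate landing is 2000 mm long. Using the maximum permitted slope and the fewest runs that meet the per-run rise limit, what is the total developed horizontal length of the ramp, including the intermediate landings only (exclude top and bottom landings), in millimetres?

42170 mm

2278 / 500 = 4.56, so 5 ramp runs are needed. That means 4 intermediate landings.
Ramp run (horizontal) at 1:15: 2278 × 15 = 34170 mm.
Intermediate landings: 4 × 2000 = 8000 mm.
Developed length = 34170 + 8000 = 42170 mm.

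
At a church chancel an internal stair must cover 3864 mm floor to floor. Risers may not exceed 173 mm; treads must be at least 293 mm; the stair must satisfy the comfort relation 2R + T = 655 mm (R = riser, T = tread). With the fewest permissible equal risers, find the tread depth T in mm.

At most 173 each: 3864/173 = 22.34, giving 23 risers.
R = 3864 ÷ 23 = 168 mm.
From 2R + T = 655: T = 655 − 336 = 319 mm.

319 mm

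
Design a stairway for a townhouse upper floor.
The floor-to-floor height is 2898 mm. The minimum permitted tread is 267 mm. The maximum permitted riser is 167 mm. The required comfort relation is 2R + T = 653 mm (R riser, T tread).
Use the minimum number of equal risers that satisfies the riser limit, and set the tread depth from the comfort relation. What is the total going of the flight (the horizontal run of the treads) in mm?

At most 167 each: 2898/167 = 17.35, giving 18 risers.
Each riser is 2898/18 = 161 mm (≤ 167 mm).
T = 653 − 2·161 = 331 mm, which satisfies the 267 mm minimum.
18 risers give 17 treads; going = 17 × 331 = 5627 mm.

5627 mm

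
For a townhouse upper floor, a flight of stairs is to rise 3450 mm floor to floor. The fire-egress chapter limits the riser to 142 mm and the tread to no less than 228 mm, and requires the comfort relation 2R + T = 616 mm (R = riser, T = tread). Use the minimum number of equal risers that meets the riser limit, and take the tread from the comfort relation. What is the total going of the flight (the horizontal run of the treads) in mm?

3450 / 142 = 24.30, so 25 risers are needed.
Riser R = 3450 / 25 = 138 mm, within the 142 mm limit.
Tread T = 616 − 2 × 138 = 340 mm (≥ 228 mm).
Treads = 25 − 1 = 24; going = 24 × 340 = 8160 mm.

8160 mm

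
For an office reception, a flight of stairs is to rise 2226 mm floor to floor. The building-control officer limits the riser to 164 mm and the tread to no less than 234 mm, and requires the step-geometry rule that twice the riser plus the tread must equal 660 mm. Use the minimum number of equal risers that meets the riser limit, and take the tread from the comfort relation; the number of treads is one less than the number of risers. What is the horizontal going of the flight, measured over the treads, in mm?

At most 164 each: 2226/164 = 13.57, giving 14 risers.
Riser R = 2226 / 14 = 159 mm, within the 164 mm limit.
T = 660 − 2·159 = 342 mm, which satisfies the 234 mm minimum.
Going = (14 − 1) × 342 = 4446 mm.

4446 mm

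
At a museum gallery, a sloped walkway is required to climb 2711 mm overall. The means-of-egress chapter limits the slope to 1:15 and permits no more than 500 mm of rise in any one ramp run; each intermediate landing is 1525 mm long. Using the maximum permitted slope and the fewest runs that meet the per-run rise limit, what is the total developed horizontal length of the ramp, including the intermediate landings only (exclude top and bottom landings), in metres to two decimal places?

48.29 m

2711 / 500 = 5.42, so 6 ramp runs are needed. That means 5 intermediate landings.
Ramp run (horizontal) at 1:15: 2711 × 15 = 40665 mm.
Intermediate landings: 5 × 1525 = 7625 mm.
Total developed length = 40665 + 7625 = 48290 mm.
= 48.29 m.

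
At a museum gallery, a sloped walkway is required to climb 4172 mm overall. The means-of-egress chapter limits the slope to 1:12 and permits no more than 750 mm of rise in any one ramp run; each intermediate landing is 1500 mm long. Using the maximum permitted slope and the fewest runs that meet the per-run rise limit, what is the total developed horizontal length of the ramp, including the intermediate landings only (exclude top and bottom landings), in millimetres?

57564 mm

At most 750 each: 4172/750 = 5.56, giving 6 ramp runs. That means 5 intermediate landings.
Horizontal run for 4172 mm of rise at 1:12 is 4172 × 12 = 50064 mm.
Intermediate landings: 5 × 1500 = 7500 mm.
Developed length = 50064 + 7500 = 57564 mm.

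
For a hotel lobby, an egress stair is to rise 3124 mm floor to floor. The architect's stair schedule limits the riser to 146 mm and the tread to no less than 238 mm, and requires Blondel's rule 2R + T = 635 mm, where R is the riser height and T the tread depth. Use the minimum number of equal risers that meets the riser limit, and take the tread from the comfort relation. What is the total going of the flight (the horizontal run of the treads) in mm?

At most 146 each: 3124/146 = 21.40, giving 22 risers.
Each riser is 3124/22 = 142 mm (≤ 146 mm).
Tread T = 635 − 2 × 142 = 351 mm (≥ 238 mm).
Treads = 22 − 1 = 21; going = 21 × 351 = 7371 mm.

7371 mm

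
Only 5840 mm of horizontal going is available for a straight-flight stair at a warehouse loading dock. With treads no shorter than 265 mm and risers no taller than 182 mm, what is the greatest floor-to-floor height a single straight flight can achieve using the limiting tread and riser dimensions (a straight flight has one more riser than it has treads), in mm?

4186 mm

Treads that fit: ⌊5840 / 265⌋ = 22.
Risers = treads + 1 = 23.
Maximum height = 23 × 182 = 4186 mm.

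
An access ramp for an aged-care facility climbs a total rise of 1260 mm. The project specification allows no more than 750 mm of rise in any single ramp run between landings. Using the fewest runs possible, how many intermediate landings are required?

1 intermediate landings

1260 / 750 = 1.680 → round up to 2 ramp runs.
2 runs are separated by 1 intermediate landings.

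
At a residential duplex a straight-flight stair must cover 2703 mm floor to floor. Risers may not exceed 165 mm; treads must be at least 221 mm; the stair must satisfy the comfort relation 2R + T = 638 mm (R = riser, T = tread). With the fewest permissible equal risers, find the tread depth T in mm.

2703 / 165 = 16.382 → round up to 17 risers.
R = 2703 ÷ 17 = 159 mm.
Tread T = 638 − 2 × 159 = 320 mm (≥ 221 mm).

320 mm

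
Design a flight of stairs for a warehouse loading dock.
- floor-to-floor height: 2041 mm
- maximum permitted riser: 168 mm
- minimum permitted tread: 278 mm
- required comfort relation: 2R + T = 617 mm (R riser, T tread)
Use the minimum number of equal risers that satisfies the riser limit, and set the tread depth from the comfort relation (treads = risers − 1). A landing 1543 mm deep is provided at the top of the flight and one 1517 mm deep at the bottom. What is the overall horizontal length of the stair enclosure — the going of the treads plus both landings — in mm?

2041 / 168 = 12.15, so 13 risers are needed.
Riser R = 2041 / 13 = 157 mm, within the 168 mm limit.
T = 617 − 2·157 = 303 mm, which satisfies the 278 mm minimum.
Going = (13 − 1) × 303 = 3636 mm.
Add landings: 3636 + 1543 + 1517 = 6696 mm.

6696 mm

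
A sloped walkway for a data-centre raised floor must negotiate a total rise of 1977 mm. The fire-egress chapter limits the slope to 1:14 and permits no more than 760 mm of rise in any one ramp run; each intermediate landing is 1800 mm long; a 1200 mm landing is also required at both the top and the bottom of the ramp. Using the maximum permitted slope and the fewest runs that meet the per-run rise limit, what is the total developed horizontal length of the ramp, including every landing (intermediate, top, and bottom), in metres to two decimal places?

33.68 m

⌈1977/760⌉ = 3 ramp runs. That means 2 intermediate landings.
Horizontal run for 1977 mm of rise at 1:14 is 1977 × 14 = 27678 mm.
2 intermediate landings contribute 2 × 1800 = 3600 mm.
Top and bottom landings: 2 × 1200 = 2400 mm.
Total = 27678 + 3600 + 2400 = 33678 mm.
= 33.68 m.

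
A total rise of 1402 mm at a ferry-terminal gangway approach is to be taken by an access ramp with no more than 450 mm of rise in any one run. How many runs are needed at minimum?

⌈1402/450⌉ = 4 ramp runs.

4 runs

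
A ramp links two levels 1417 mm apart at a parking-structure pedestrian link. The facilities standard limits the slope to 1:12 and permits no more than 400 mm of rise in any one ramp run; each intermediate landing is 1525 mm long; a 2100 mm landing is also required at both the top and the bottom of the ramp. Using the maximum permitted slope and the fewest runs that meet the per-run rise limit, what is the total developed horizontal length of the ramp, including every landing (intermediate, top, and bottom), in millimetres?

⌈1417/400⌉ = 4 ramp runs. That means 3 intermediate landings.
Ramp run (horizontal) at 1:12: 1417 × 12 = 17004 mm.
Intermediate landings: 3 × 1525 = 4575 mm.
Top and bottom landings: 2 × 2100 = 4200 mm.
Total = 17004 + 4575 + 4200 = 25779 mm.

25779 mm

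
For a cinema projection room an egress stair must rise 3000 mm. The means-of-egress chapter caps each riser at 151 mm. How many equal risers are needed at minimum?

20 risers

3000 / 151 = 19.87, so 20 risers are needed.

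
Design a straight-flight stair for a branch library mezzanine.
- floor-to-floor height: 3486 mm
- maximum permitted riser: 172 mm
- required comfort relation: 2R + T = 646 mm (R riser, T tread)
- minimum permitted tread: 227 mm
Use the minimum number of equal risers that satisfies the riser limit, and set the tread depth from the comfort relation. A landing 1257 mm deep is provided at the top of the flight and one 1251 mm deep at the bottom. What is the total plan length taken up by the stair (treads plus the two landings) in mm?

3486 / 172 = 20.267 → round up to 21 risers.
Each riser is 3486/21 = 166 mm (≤ 172 mm).
Tread T = 646 − 2 × 166 = 314 mm (≥ 227 mm).
Going = (21 − 1) × 314 = 6280 mm.
Add landings: 6280 + 1257 + 1251 = 8788 mm.

8788 mm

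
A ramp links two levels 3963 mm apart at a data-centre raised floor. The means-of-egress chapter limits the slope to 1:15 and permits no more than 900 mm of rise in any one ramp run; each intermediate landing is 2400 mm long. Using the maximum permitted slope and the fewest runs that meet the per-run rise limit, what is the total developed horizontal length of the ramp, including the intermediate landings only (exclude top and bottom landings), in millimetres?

69045 mm

⌈3963/900⌉ = 5 ramp runs. That means 4 intermediate landings.
Horizontal run for 3963 mm of rise at 1:15 is 3963 × 15 = 59445 mm.
Intermediate landings: 4 × 2400 = 9600 mm.
Total developed length = 59445 + 9600 = 69045 mm.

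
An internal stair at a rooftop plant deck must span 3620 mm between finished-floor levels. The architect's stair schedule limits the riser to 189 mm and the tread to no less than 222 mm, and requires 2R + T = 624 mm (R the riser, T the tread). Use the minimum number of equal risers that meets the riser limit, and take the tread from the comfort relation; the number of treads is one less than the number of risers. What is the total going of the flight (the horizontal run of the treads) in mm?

4978 mm

3620 / 189 = 19.15, so 20 risers are needed.
R = 3620 ÷ 20 = 181 mm.
From 2R + T = 624: T = 624 − 362 = 262 mm.
20 risers give 19 treads; going = 19 × 262 = 4978 mm.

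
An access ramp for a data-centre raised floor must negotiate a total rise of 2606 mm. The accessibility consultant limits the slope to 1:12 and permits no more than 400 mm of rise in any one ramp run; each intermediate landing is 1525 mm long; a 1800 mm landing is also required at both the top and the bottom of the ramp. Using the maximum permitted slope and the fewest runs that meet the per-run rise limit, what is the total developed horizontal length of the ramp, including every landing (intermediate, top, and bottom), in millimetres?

2606 / 400 = 6.51, so 7 ramp runs are needed. That means 6 intermediate landings.
Ramp run (horizontal) at 1:12: 2606 × 12 = 31272 mm.
6 intermediate landings contribute 6 × 1525 = 9150 mm.
Top and bottom landings: 2 × 1800 = 3600 mm.
Total = 31272 + 9150 + 3600 = 44022 mm.

44022 mm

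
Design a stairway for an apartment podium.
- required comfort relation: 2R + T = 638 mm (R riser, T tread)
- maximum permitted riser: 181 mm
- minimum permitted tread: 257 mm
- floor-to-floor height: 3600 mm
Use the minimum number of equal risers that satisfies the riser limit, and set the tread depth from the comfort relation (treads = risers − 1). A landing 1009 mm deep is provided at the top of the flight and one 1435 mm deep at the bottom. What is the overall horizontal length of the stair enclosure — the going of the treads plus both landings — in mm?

7726 mm

At most 181 each: 3600/181 = 19.89, giving 20 risers.
R = 3600 ÷ 20 = 180 mm.
T = 638 − 2·180 = 278 mm, which satisfies the 257 mm minimum.
Treads = 20 − 1 = 19; going = 19 × 278 = 5282 mm.
Add landings: 5282 + 1009 + 1435 = 7726 mm.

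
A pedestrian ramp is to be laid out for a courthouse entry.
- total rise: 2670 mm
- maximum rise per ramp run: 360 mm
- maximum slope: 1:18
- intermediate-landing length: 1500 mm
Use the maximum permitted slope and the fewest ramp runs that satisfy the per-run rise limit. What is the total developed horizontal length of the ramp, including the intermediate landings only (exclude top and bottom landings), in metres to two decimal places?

58.56 m

⌈2670/360⌉ = 8 ramp runs. That means 7 intermediate landings.
Horizontal run for 2670 mm of rise at 1:18 is 2670 × 18 = 48060 mm.
Intermediate landings: 7 × 1500 = 10500 mm.
Total developed length = 48060 + 10500 = 58560 mm.
= 58.56 m.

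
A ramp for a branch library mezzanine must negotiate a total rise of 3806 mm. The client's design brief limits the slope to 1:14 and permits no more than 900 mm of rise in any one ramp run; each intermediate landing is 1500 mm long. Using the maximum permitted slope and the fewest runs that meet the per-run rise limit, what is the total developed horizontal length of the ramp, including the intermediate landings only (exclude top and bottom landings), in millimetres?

59284 mm

At most 900 each: 3806/900 = 4.23, giving 5 ramp runs. That means 4 intermediate landings.
Ramp run (horizontal) at 1:14: 3806 × 14 = 53284 mm.
Intermediate landings: 4 × 1500 = 6000 mm.
Total developed length = 53284 + 6000 = 59284 mm.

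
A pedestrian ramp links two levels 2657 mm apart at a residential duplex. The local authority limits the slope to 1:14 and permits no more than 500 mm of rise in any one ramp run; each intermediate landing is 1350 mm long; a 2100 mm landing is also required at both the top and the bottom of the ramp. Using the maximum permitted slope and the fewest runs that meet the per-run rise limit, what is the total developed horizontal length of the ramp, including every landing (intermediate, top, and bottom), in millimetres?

At most 500 each: 2657/500 = 5.31, giving 6 ramp runs. That means 5 intermediate landings.
Ramp run (horizontal) at 1:14: 2657 × 14 = 37198 mm.
Intermediate landings: 5 × 1350 = 6750 mm.
Top and bottom landings: 2 × 2100 = 4200 mm.
Total = 37198 + 6750 + 4200 = 48148 mm.

48148 mm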